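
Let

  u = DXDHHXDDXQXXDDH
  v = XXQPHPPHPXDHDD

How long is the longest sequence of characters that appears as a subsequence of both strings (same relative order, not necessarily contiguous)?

One common subsequence of length 7: X at u[2]=v[2] → H at u[4]=v[5] → H at u[5]=v[8] → X at u[6]=v[10] → D at u[7]=v[11] → D at u[13]=v[13] → D at u[14]=v[14]. The LCS DP gives dp[15][14] = 7, so this is optimal.

7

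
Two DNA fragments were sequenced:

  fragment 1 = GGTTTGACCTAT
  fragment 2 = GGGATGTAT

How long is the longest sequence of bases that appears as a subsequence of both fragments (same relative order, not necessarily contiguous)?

7

Pick G (fragment 1 #1, fragment 2 #2) → G (fragment 1 #2, fragment 2 #3) → T (fragment 1 #5, fragment 2 #5) → G (fragment 1 #6, fragment 2 #6) → T (fragment 1 #10, fragment 2 #7) → A (fragment 1 #11, fragment 2 #8) → T (fragment 1 #12, fragment 2 #9); all 7 bases appear in both, in order. dp[12][9] = 7 confirms this is the maximum.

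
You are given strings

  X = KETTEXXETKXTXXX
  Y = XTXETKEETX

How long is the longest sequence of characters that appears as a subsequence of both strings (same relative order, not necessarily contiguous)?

Match T (X #4, Y #2), then X (X #7, Y #3), then E (X #8, Y #4), then T (X #9, Y #5), then K (X #10, Y #6), then T (X #12, Y #9), then X (X #15, Y #10) — 7 characters in the same relative order in both, and the DP table's final entry dp[15][10] is also 7, so no common subsequence is longer.

7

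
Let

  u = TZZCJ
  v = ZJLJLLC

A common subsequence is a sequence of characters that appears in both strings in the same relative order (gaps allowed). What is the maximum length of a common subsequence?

Match Z (u #2, v #1), then C (u #4, v #7) — 2 characters in the same relative order in both. Since dp[5][7] = 2, nothing longer is possible.

2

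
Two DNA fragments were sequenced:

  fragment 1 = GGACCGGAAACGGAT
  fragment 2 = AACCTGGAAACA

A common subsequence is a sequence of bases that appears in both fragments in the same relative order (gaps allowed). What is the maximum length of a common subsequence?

Taking A (fragment 1 #3, fragment 2 #2), C (fragment 1 #4, fragment 2 #3), C (fragment 1 #5, fragment 2 #4), G (fragment 1 #6, fragment 2 #6), G (fragment 1 #7, fragment 2 #7), A (fragment 1 #8, fragment 2 #8), A (fragment 1 #9, fragment 2 #9), A (fragment 1 #10, fragment 2 #10), C (fragment 1 #11, fragment 2 #11), A (fragment 1 #14, fragment 2 #12) gives a common subsequence of length 10. dp[15][12] = 10 confirms this is the maximum.

10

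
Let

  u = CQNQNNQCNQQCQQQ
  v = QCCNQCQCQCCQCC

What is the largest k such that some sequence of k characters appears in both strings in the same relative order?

One common subsequence of length 8: C (u #1, v #3) → N (u #3, v #4) → Q (u #4, v #5) → Q (u #7, v #7) → C (u #8, v #8) → Q (u #10, v #9) → Q (u #11, v #12) → C (u #12, v #14), and the DP table's final entry dp[15][14] is also 8, so no common subsequence is longer.

8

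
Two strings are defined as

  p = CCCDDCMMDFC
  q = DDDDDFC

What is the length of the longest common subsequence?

Match D [4,3] → D [5,4] → D [9,5] → F [10,6] → C [11,7] — 5 characters in the same relative order in both. dp[11][7] = 5 confirms this is the maximum.

5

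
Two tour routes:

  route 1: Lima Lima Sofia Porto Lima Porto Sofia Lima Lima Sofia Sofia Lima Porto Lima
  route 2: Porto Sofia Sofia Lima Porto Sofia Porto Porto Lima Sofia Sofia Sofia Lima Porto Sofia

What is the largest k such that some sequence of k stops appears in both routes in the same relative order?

9

Pick Lima at route 1[1]=route 2[4]; then Sofia at route 1[3]=route 2[6]; then Porto at route 1[4]=route 2[8]; then Lima at route 1[5]=route 2[9]; then Sofia at route 1[7]=route 2[10]; then Sofia at route 1[10]=route 2[11]; then Sofia at route 1[11]=route 2[12]; then Lima at route 1[12]=route 2[13]; then Porto at route 1[13]=route 2[14]; all 9 stops appear in both, in order, and the DP table's final entry dp[14][15] is also 9, so no common subsequence is longer.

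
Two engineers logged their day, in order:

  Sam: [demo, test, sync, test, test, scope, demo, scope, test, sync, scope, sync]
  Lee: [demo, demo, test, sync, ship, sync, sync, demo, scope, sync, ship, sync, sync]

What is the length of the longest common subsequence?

7

Match demo [1,2], then test [2,3], then sync [3,7], then demo [7,8], then scope [8,9], then sync [10,12], then sync [12,13] — 7 tasks in the same relative order in both. dp[12][13] = 7 confirms this is the maximum.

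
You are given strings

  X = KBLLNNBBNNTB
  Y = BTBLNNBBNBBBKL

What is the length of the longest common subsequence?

8

Taking B [2,3], L [4,4], N [5,5], N [6,6], B [7,7], B [8,8], N [9,9], B [12,12] gives a common subsequence of length 8. The LCS DP gives dp[12][14] = 8, so this is optimal.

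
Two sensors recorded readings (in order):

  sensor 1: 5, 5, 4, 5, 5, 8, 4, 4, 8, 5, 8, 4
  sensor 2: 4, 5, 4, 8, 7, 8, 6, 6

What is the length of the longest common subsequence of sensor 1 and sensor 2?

5

One common subsequence of length 5: 4 [3,1], 5 [5,2], 4 [8,3], 8 [9,4], 8 [11,6]. The LCS DP gives dp[12][8] = 5, so this is optimal.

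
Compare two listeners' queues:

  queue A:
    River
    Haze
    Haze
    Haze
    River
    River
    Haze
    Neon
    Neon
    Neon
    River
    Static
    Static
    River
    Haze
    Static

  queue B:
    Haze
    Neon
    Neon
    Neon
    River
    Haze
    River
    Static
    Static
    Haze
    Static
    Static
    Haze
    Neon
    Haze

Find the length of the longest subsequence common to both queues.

9

Pick Haze (queue A #7, queue B #1), Neon (queue A #8, queue B #2), Neon (queue A #9, queue B #3), Neon (queue A #10, queue B #4), River (queue A #11, queue B #7), Static (queue A #12, queue B #8), Static (queue A #13, queue B #9), Haze (queue A #15, queue B #10), Static (queue A #16, queue B #12); all 9 songs appear in both, in order. dp[16][15] = 9 confirms this is the maximum.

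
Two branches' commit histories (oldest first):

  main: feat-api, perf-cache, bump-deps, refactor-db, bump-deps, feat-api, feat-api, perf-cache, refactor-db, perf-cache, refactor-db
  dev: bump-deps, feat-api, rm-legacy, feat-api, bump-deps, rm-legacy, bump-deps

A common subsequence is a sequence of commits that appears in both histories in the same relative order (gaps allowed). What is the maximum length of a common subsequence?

Taking feat-api [1,4], bump-deps [3,5], bump-deps [5,7] gives a common subsequence of length 3. dp[11][7] = 3 confirms this is the maximum.

3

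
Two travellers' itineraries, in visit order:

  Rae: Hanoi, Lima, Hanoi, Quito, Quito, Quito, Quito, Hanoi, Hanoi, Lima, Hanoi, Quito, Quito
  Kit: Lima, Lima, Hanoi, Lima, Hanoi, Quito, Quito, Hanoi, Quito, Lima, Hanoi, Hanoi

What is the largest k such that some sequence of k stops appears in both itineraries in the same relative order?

Taking Hanoi [1,3] → Lima [2,4] → Hanoi [3,5] → Quito [4,6] → Quito [5,7] → Quito [6,9] → Hanoi [9,11] → Hanoi [11,12] gives a common subsequence of length 8, and the DP table's final entry dp[13][12] is also 8, so no common subsequence is longer.

8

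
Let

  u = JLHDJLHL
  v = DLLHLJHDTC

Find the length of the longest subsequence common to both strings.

4

Match L at u[2]=v[3], H at u[3]=v[4], J at u[5]=v[6], H at u[7]=v[7] — 4 characters in the same relative order in both. The LCS DP gives dp[8][10] = 4, so this is optimal.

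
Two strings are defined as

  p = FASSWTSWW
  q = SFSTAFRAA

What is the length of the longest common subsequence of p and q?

3

Pick F (p #1, q #2), S (p #4, q #3), T (p #6, q #4); all 3 characters appear in both, in order. The LCS DP gives dp[9][9] = 3, so this is optimal.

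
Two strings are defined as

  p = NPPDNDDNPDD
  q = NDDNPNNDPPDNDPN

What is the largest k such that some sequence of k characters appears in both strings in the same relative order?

One common subsequence of length 7: N [1,7]; then P [2,9]; then P [3,10]; then D [4,11]; then N [5,12]; then D [6,13]; then N [8,15]. Since dp[11][15] = 7, nothing longer is possible.

7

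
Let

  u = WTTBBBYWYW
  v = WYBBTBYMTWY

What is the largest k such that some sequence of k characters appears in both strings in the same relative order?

One common subsequence of length 7: W [1,1], then B [4,3], then B [5,4], then B [6,6], then Y [7,7], then W [8,10], then Y [9,11], and the DP table's final entry dp[10][11] is also 7, so no common subsequence is longer.

7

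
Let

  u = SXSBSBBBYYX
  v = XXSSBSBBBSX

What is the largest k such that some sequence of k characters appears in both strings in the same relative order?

8

Let dp[i][j] be the LCS length of the first i characters of u and the first j characters of v. dp[i][j] = dp[i-1][j-1]+1 when the i-th and j-th characters match, else max(dp[i-1][j], dp[i][j-1]).
    ·  X  X  S  S  B  S  B  B  B  S  X
 ·  0  0  0  0  0  0  0  0  0  0  0  0
 S  0  0  0  1  1  1  1  1  1  1  1  1
 X  0  1  1  1  1  1  1  1  1  1  1  2
 S  0  1  1  2  2  2  2  2  2  2  2  2
 B  0  1  1  2  2  3  3  3  3  3  3  3
 S  0  1  1  2  3  3  4  4  4  4  4  4
 B  0  1  1  2  3  4  4  5  5  5  5  5
 B  0  1  1  2  3  4  4  5  6  6  6  6
 B  0  1  1  2  3  4  4  5  6  7  7  7
 Y  0  1  1  2  3  4  4  5  6  7  7  7
 Y  0  1  1  2  3  4  4  5  6  7  7  7
 X  0  1  2  2  3  4  4  5  6  7  7  8
dp[11][11] = 8. One LCS (by backtracking along matches): SSBSBBBX.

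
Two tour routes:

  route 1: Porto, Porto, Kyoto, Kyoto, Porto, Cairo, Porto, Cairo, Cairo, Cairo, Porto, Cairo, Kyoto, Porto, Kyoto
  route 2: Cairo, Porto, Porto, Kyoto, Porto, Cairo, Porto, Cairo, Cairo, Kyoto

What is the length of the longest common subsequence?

Pick Porto at route 1[1]=route 2[2], Porto at route 1[2]=route 2[3], Kyoto at route 1[4]=route 2[4], Porto at route 1[5]=route 2[5], Cairo at route 1[6]=route 2[6], Porto at route 1[7]=route 2[7], Cairo at route 1[10]=route 2[8], Cairo at route 1[12]=route 2[9], Kyoto at route 1[15]=route 2[10]; all 9 stops appear in both, in order. dp[15][10] = 9 confirms this is the maximum.

9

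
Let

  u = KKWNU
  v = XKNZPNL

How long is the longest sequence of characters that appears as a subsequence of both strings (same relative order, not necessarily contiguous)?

Let dp[i][j] be the LCS length of the first i characters of u and the first j characters of v. dp[i][j] = dp[i-1][j-1]+1 when the i-th and j-th characters match, else max(dp[i-1][j], dp[i][j-1]).
    ·  X  K  N  Z  P  N  L
 ·  0  0  0  0  0  0  0  0
 K  0  0  1  1  1  1  1  1
 K  0  0  1  1  1  1  1  1
 W  0  0  1  1  1  1  1  1
 N  0  0  1  2  2  2  2  2
 U  0  0  1  2  2  2  2  2
dp[5][7] = 2. One LCS (by backtracking along matches): KN.

2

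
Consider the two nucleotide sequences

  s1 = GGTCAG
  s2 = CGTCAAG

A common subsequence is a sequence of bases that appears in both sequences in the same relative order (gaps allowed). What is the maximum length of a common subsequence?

Let dp[i][j] be the LCS length of the first i bases of s1 and the first j bases of s2. dp[i][j] = dp[i-1][j-1]+1 when the i-th and j-th bases match, else max(dp[i-1][j], dp[i][j-1]).
    ·  C  G  T  C  A  A  G
 ·  0  0  0  0  0  0  0  0
 G  0  0  1  1  1  1  1  1
 G  0  0  1  1  1  1  1  2
 T  0  0  1  2  2  2  2  2
 C  0  1  1  2  3  3  3  3
 A  0  1  1  2  3  4  4  4
 G  0  1  2  2  3  4  4  5
dp[6][7] = 5. One LCS (by backtracking along matches): GTCAG.

5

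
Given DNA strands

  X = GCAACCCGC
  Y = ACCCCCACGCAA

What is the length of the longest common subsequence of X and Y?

6

Pick C (X #2, Y #4) → C (X #5, Y #5) → C (X #6, Y #6) → C (X #7, Y #8) → G (X #8, Y #9) → C (X #9, Y #10); all 6 bases appear in both, in order. dp[9][12] = 6 confirms this is the maximum.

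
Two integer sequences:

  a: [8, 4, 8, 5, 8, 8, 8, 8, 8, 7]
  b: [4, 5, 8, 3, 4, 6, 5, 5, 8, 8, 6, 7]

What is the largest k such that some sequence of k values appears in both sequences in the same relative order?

Let dp[i][j] be the LCS length of the first i values of a and the first j values of b. dp[i][j] = dp[i-1][j-1]+1 when the i-th and j-th values match, else max(dp[i-1][j], dp[i][j-1]).
    ·  4  5  8  3  4  6  5  5  8  8  6  7
 ·  0  0  0  0  0  0  0  0  0  0  0  0  0
 8  0  0  0  1  1  1  1  1  1  1  1  1  1
 4  0  1  1  1  1  2  2  2  2  2  2  2  2
 8  0  1  1  2  2  2  2  2  2  3  3  3  3
 5  0  1  2  2  2  2  2  3  3  3  3  3  3
 8  0  1  2  3  3  3  3  3  3  4  4  4  4
 8  0  1  2  3  3  3  3  3  3  4  5  5  5
 8  0  1  2  3  3  3  3  3  3  4  5  5  5
 8  0  1  2  3  3  3  3  3  3  4  5  5  5
 8  0  1  2  3  3  3  3  3  3  4  5  5  5
 7  0  1  2  3  3  3  3  3  3  4  5  5  6
dp[10][12] = 6. One LCS (by backtracking along matches): 8, 4, 5, 8, 8, 7.

6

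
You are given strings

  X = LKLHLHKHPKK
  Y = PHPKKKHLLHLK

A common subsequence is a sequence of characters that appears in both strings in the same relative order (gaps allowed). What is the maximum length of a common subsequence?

Match L [1,8]; then L [3,9]; then H [4,10]; then L [5,11]; then K [11,12] — 5 characters in the same relative order in both. The LCS DP gives dp[11][12] = 5, so this is optimal.

5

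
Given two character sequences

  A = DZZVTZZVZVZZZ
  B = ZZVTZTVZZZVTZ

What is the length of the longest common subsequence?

10

Match Z at A[2]=B[1], then Z at A[3]=B[2], then V at A[4]=B[3], then T at A[5]=B[4], then Z at A[6]=B[5], then V at A[8]=B[7], then Z at A[9]=B[8], then Z at A[11]=B[9], then Z at A[12]=B[10], then Z at A[13]=B[13] — 10 characters in the same relative order in both, and the DP table's final entry dp[13][13] is also 10, so no common subsequence is longer.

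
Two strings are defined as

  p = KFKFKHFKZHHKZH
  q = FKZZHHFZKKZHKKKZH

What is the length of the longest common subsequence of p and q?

Taking F (p #2, q #1) → K (p #3, q #2) → F (p #4, q #7) → K (p #5, q #9) → K (p #8, q #10) → Z (p #9, q #11) → H (p #10, q #12) → K (p #12, q #15) → Z (p #13, q #16) → H (p #14, q #17) gives a common subsequence of length 10. Since dp[14][17] = 10, nothing longer is possible.

10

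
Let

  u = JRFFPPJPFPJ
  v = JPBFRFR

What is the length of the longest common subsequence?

3

Pick J at u[1]=v[1], then R at u[2]=v[5], then F at u[3]=v[6]; all 3 characters appear in both, in order. dp[11][7] = 3 confirms this is the maximum.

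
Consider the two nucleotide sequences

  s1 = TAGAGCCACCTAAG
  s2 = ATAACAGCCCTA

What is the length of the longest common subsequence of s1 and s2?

9

One common subsequence of length 9: T at s1[1]=s2[2]; then A at s1[2]=s2[4]; then A at s1[4]=s2[6]; then G at s1[5]=s2[7]; then C at s1[7]=s2[8]; then C at s1[9]=s2[9]; then C at s1[10]=s2[10]; then T at s1[11]=s2[11]; then A at s1[13]=s2[12]. Since dp[14][12] = 9, nothing longer is possible.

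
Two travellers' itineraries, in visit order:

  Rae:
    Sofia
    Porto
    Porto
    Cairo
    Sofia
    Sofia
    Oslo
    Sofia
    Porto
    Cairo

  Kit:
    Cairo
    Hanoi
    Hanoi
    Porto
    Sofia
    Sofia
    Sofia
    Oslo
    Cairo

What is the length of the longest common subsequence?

5

Pick Sofia [1,5]; then Sofia [5,6]; then Sofia [6,7]; then Oslo [7,8]; then Cairo [10,9]; all 5 stops appear in both, in order, and the DP table's final entry dp[10][9] is also 5, so no common subsequence is longer.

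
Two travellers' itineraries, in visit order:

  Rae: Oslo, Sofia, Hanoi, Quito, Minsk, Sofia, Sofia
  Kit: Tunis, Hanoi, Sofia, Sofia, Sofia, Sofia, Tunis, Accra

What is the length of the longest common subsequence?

Taking Sofia (Rae #2, Kit #4), then Sofia (Rae #6, Kit #5), then Sofia (Rae #7, Kit #6) gives a common subsequence of length 3. dp[7][8] = 3 confirms this is the maximum.

3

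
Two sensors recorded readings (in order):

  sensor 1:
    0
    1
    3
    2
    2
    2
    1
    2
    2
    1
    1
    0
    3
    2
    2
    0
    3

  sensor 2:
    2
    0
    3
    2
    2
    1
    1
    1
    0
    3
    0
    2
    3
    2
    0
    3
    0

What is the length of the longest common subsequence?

One common subsequence of length 13: 0 [1,2], then 3 [3,3], then 2 [5,4], then 2 [6,5], then 1 [7,6], then 1 [10,7], then 1 [11,8], then 0 [12,9], then 3 [13,10], then 2 [14,12], then 2 [15,14], then 0 [16,15], then 3 [17,16]. Since dp[17][17] = 13, nothing longer is possible.

13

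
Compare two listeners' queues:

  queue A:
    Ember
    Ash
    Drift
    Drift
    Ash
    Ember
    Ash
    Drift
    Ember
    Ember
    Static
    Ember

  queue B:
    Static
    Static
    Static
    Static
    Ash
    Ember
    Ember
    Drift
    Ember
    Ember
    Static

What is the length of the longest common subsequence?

One common subsequence of length 6: Ember at queue A[1]=queue B[6] → Ember at queue A[6]=queue B[7] → Drift at queue A[8]=queue B[8] → Ember at queue A[9]=queue B[9] → Ember at queue A[10]=queue B[10] → Static at queue A[11]=queue B[11]. Since dp[12][11] = 6, nothing longer is possible.

6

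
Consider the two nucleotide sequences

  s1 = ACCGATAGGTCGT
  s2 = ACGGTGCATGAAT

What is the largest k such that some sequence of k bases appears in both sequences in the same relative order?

Match A at s1[1]=s2[1]; then C at s1[2]=s2[2]; then G at s1[4]=s2[4]; then T at s1[6]=s2[5]; then A at s1[7]=s2[8]; then T at s1[10]=s2[9]; then G at s1[12]=s2[10]; then T at s1[13]=s2[13] — 8 bases in the same relative order in both, and the DP table's final entry dp[13][13] is also 8, so no common subsequence is longer.

8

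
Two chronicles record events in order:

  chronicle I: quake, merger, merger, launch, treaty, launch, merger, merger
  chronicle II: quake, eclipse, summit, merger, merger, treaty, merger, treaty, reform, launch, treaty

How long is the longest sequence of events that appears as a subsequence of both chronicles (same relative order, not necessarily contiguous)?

5

Taking quake (chronicle I #1, chronicle II #1) → merger (chronicle I #2, chronicle II #5) → merger (chronicle I #3, chronicle II #7) → launch (chronicle I #4, chronicle II #10) → treaty (chronicle I #5, chronicle II #11) gives a common subsequence of length 5. The LCS DP gives dp[8][11] = 5, so this is optimal.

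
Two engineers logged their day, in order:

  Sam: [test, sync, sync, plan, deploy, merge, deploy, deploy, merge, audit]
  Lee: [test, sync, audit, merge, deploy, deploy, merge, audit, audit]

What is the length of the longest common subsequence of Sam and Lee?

7

One common subsequence of length 7: test [1,1] → sync [2,2] → merge [6,4] → deploy [7,5] → deploy [8,6] → merge [9,7] → audit [10,9], and the DP table's final entry dp[10][9] is also 7, so no common subsequence is longer.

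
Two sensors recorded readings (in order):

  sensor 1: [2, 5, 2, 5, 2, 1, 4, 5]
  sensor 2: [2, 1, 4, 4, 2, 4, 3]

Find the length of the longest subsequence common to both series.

3

Let dp[i][j] be the LCS length of the first i values of sensor 1 and the first j values of sensor 2. dp[i][j] = dp[i-1][j-1]+1 when the i-th and j-th values match, else max(dp[i-1][j], dp[i][j-1]).
    ·  2  1  4  4  2  4  3
 ·  0  0  0  0  0  0  0  0
 2  0  1  1  1  1  1  1  1
 5  0  1  1  1  1  1  1  1
 2  0  1  1  1  1  2  2  2
 5  0  1  1  1  1  2  2  2
 2  0  1  1  1  1  2  2  2
 1  0  1  2  2  2  2  2  2
 4  0  1  2  3  3  3  3  3
 5  0  1  2  3  3  3  3  3
dp[8][7] = 3. One LCS (by backtracking along matches): 2, 2, 4.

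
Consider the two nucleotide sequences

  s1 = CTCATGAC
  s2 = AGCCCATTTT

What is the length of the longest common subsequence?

4

Pick C [1,4] → C [3,5] → A [4,6] → T [5,10]; all 4 bases appear in both, in order. Since dp[8][10] = 4, nothing longer is possible.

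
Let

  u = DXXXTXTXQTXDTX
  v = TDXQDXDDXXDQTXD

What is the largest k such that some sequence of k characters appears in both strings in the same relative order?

Pick D [1,2] → X [2,3] → X [3,6] → X [4,9] → X [6,10] → Q [9,12] → T [10,13] → X [11,14] → D [12,15]; all 9 characters appear in both, in order. Since dp[14][15] = 9, nothing longer is possible.

9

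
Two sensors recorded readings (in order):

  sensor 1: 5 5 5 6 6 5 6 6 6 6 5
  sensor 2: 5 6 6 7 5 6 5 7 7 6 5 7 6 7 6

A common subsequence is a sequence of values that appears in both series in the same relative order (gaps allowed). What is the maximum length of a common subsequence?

8

Match 5 [3,1]; then 6 [4,2]; then 6 [5,3]; then 5 [6,5]; then 6 [7,6]; then 6 [8,10]; then 6 [9,13]; then 6 [10,15] — 8 values in the same relative order in both. dp[11][15] = 8 confirms this is the maximum.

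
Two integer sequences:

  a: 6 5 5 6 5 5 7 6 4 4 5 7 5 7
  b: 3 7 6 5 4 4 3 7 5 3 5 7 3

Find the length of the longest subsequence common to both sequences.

7

Taking 6 [4,3], 5 [6,4], 4 [9,5], 4 [10,6], 5 [11,9], 5 [13,11], 7 [14,12] gives a common subsequence of length 7. Since dp[14][13] = 7, nothing longer is possible.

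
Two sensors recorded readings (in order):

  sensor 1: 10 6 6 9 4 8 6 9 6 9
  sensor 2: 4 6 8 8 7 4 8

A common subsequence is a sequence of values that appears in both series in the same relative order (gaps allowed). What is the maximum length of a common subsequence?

One common subsequence of length 3: 6 (sensor 1 #2, sensor 2 #2) → 4 (sensor 1 #5, sensor 2 #6) → 8 (sensor 1 #6, sensor 2 #7). dp[10][7] = 3 confirms this is the maximum.

3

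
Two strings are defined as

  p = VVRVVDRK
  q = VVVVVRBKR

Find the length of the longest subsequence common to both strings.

Let dp[i][j] be the LCS length of the first i characters of p and the first j characters of q. dp[i][j] = dp[i-1][j-1]+1 when the i-th and j-th characters match, else max(dp[i-1][j], dp[i][j-1]).
    ·  V  V  V  V  V  R  B  K  R
 ·  0  0  0  0  0  0  0  0  0  0
 V  0  1  1  1  1  1  1  1  1  1
 V  0  1  2  2  2  2  2  2  2  2
 R  0  1  2  2  2  2  3  3  3  3
 V  0  1  2  3  3  3  3  3  3  3
 V  0  1  2  3  4  4  4  4  4  4
 D  0  1  2  3  4  4  4  4  4  4
 R  0  1  2  3  4  4  5  5  5  5
 K  0  1  2  3  4  4  5  5  6  6
dp[8][9] = 6. One LCS (by backtracking along matches): VVVVRK.

6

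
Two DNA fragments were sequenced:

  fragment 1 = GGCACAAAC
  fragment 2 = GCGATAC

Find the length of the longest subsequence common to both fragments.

5

One common subsequence of length 5: G (fragment 1 #1, fragment 2 #1); then G (fragment 1 #2, fragment 2 #3); then A (fragment 1 #4, fragment 2 #4); then A (fragment 1 #8, fragment 2 #6); then C (fragment 1 #9, fragment 2 #7), and the DP table's final entry dp[9][7] is also 5, so no common subsequence is longer.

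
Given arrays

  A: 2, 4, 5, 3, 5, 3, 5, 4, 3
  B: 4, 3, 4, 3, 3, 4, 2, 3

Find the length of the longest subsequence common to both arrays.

5

Taking 4 [2,3], 3 [4,4], 3 [6,5], 4 [8,6], 3 [9,8] gives a common subsequence of length 5, and the DP table's final entry dp[9][8] is also 5, so no common subsequence is longer.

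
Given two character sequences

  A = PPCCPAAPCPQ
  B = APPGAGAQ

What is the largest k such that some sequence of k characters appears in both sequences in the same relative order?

5

Let dp[i][j] be the LCS length of the first i characters of A and the first j characters of B. dp[i][j] = dp[i-1][j-1]+1 when the i-th and j-th characters match, else max(dp[i-1][j], dp[i][j-1]).
    ·  A  P  P  G  A  G  A  Q
 ·  0  0  0  0  0  0  0  0  0
 P  0  0  1  1  1  1  1  1  1
 P  0  0  1  2  2  2  2  2  2
 C  0  0  1  2  2  2  2  2  2
 C  0  0  1  2  2  2  2  2  2
 P  0  0  1  2  2  2  2  2  2
 A  0  1  1  2  2  3  3  3  3
 A  0  1  1  2  2  3  3  4  4
 P  0  1  2  2  2  3  3  4  4
 C  0  1  2  2  2  3  3  4  4
 P  0  1  2  3  3  3  3  4  4
 Q  0  1  2  3  3  3  3  4  5
dp[11][8] = 5. One LCS (by backtracking along matches): PPAAQ.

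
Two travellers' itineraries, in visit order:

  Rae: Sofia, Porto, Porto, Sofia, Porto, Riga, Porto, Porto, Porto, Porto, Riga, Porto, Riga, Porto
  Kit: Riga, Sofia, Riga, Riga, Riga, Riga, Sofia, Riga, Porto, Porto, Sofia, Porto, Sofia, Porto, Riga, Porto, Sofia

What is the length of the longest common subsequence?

Match Sofia at Rae[1]=Kit[2], then Sofia at Rae[4]=Kit[7], then Riga at Rae[6]=Kit[8], then Porto at Rae[7]=Kit[9], then Porto at Rae[8]=Kit[10], then Porto at Rae[9]=Kit[12], then Porto at Rae[10]=Kit[14], then Riga at Rae[11]=Kit[15], then Porto at Rae[12]=Kit[16] — 9 stops in the same relative order in both. Since dp[14][17] = 9, nothing longer is possible.

9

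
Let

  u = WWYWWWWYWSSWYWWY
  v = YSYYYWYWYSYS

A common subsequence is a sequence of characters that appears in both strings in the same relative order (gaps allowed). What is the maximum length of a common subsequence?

6

Match W (u #2, v #6), Y (u #3, v #7), W (u #7, v #8), Y (u #8, v #9), S (u #10, v #10), S (u #11, v #12) — 6 characters in the same relative order in both. Since dp[16][12] = 6, nothing longer is possible.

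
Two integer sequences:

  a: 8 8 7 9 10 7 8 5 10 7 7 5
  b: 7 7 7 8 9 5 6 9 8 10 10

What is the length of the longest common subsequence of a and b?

5

Match 7 [3,2], then 7 [6,3], then 8 [7,4], then 5 [8,6], then 10 [9,11] — 5 values in the same relative order in both. The LCS DP gives dp[12][11] = 5, so this is optimal.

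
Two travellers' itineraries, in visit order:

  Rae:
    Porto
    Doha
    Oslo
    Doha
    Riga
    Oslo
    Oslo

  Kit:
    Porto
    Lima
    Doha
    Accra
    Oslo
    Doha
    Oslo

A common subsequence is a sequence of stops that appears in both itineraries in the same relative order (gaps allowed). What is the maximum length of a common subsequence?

One common subsequence of length 5: Porto at Rae[1]=Kit[1] → Doha at Rae[2]=Kit[3] → Oslo at Rae[3]=Kit[5] → Doha at Rae[4]=Kit[6] → Oslo at Rae[7]=Kit[7]. The LCS DP gives dp[7][7] = 5, so this is optimal.

5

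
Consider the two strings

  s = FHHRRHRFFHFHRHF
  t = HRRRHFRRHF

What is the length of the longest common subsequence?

9

One common subsequence of length 9: H [3,1], R [4,2], R [5,3], R [7,4], H [10,5], F [11,6], R [13,8], H [14,9], F [15,10]. Since dp[15][10] = 9, nothing longer is possible.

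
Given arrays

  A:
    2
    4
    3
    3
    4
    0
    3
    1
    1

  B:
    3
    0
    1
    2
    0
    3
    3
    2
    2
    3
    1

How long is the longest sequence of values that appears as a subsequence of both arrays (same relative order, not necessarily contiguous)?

Let dp[i][j] be the LCS length of the first i values of A and the first j values of B. dp[i][j] = dp[i-1][j-1]+1 when the i-th and j-th values match, else max(dp[i-1][j], dp[i][j-1]).
    ·  3  0  1  2  0  3  3  2  2  3  1
 ·  0  0  0  0  0  0  0  0  0  0  0  0
 2  0  0  0  0  1  1  1  1  1  1  1  1
 4  0  0  0  0  1  1  1  1  1  1  1  1
 3  0  1  1  1  1  1  2  2  2  2  2  2
 3  0  1  1  1  1  1  2  3  3  3  3  3
 4  0  1  1  1  1  1  2  3  3  3  3  3
 0  0  1  2  2  2  2  2  3  3  3  3  3
 3  0  1  2  2  2  2  3  3  3  3  4  4
 1  0  1  2  3  3  3  3  3  3  3  4  5
 1  0  1  2  3  3  3  3  3  3  3  4  5
dp[9][11] = 5. One LCS (by backtracking along matches): 2, 3, 3, 3, 1.

5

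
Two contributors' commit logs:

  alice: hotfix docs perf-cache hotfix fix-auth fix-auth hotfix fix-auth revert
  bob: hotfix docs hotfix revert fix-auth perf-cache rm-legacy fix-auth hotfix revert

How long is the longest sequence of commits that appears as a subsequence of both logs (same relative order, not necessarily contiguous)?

7

Match hotfix at alice[1]=bob[1], docs at alice[2]=bob[2], hotfix at alice[4]=bob[3], fix-auth at alice[5]=bob[5], fix-auth at alice[6]=bob[8], hotfix at alice[7]=bob[9], revert at alice[9]=bob[10] — 7 commits in the same relative order in both. The LCS DP gives dp[9][10] = 7, so this is optimal.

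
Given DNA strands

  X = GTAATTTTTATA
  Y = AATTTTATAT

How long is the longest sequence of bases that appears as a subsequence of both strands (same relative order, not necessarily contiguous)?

9

Match A (X #3, Y #1); then A (X #4, Y #2); then T (X #5, Y #3); then T (X #6, Y #4); then T (X #7, Y #5); then T (X #8, Y #6); then T (X #9, Y #8); then A (X #10, Y #9); then T (X #11, Y #10) — 9 bases in the same relative order in both. The LCS DP gives dp[12][10] = 9, so this is optimal.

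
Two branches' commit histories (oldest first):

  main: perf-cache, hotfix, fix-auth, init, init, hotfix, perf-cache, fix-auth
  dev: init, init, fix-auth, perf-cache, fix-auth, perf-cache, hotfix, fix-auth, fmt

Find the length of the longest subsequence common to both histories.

Match perf-cache [1,4] → fix-auth [3,5] → hotfix [6,7] → fix-auth [8,8] — 4 commits in the same relative order in both. The LCS DP gives dp[8][9] = 4, so this is optimal.

4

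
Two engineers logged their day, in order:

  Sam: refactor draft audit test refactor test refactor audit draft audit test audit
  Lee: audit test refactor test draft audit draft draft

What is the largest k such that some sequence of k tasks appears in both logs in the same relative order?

6

Match audit [3,1], then test [4,2], then refactor [5,3], then test [6,4], then audit [8,6], then draft [9,8] — 6 tasks in the same relative order in both. Since dp[12][8] = 6, nothing longer is possible.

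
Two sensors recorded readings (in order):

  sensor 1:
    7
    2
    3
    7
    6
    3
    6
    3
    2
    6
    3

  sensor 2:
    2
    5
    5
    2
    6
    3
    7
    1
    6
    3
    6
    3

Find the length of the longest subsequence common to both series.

Let dp[i][j] be the LCS length of the first i values of sensor 1 and the first j values of sensor 2. dp[i][j] = dp[i-1][j-1]+1 when the i-th and j-th values match, else max(dp[i-1][j], dp[i][j-1]).
    ·  2  5  5  2  6  3  7  1  6  3  6  3
 ·  0  0  0  0  0  0  0  0  0  0  0  0  0
 7  0  0  0  0  0  0  0  1  1  1  1  1  1
 2  0  1  1  1  1  1  1  1  1  1  1  1  1
 3  0  1  1  1  1  1  2  2  2  2  2  2  2
 7  0  1  1  1  1  1  2  3  3  3  3  3  3
 6  0  1  1  1  1  2  2  3  3  4  4  4  4
 3  0  1  1  1  1  2  3  3  3  4  5  5  5
 6  0  1  1  1  1  2  3  3  3  4  5  6  6
 3  0  1  1  1  1  2  3  3  3  4  5  6  7
 2  0  1  1  1  2  2  3  3  3  4  5  6  7
 6  0  1  1  1  2  3  3  3  3  4  5  6  7
 3  0  1  1  1  2  3  4  4  4  4  5  6  7
dp[11][12] = 7. One LCS (by backtracking along matches): 2, 3, 7, 6, 3, 6, 3.

7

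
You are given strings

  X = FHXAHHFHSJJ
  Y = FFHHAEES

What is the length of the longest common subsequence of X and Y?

4

Let dp[i][j] be the LCS length of the first i characters of X and the first j characters of Y. dp[i][j] = dp[i-1][j-1]+1 when the i-th and j-th characters match, else max(dp[i-1][j], dp[i][j-1]).
    ·  F  F  H  H  A  E  E  S
 ·  0  0  0  0  0  0  0  0  0
 F  0  1  1  1  1  1  1  1  1
 H  0  1  1  2  2  2  2  2  2
 X  0  1  1  2  2  2  2  2  2
 A  0  1  1  2  2  3  3  3  3
 H  0  1  1  2  3  3  3  3  3
 H  0  1  1  2  3  3  3  3  3
 F  0  1  2  2  3  3  3  3  3
 H  0  1  2  3  3  3  3  3  3
 S  0  1  2  3  3  3  3  3  4
 J  0  1  2  3  3  3  3  3  4
 J  0  1  2  3  3  3  3  3  4
dp[11][8] = 4. One LCS (by backtracking along matches): FHAS.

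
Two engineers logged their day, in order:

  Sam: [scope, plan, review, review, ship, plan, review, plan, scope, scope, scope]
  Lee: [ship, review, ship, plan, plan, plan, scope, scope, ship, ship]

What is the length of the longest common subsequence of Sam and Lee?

Taking review (Sam #4, Lee #2), ship (Sam #5, Lee #3), plan (Sam #6, Lee #5), plan (Sam #8, Lee #6), scope (Sam #9, Lee #7), scope (Sam #10, Lee #8) gives a common subsequence of length 6. dp[11][10] = 6 confirms this is the maximum.

6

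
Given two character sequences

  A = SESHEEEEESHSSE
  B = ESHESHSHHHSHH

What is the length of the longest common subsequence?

8

Match E [2,1]; then S [3,2]; then H [4,3]; then E [9,4]; then S [10,5]; then H [11,6]; then S [12,7]; then S [13,11] — 8 characters in the same relative order in both. Since dp[14][13] = 8, nothing longer is possible.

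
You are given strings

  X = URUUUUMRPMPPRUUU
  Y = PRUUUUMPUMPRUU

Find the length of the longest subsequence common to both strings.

12

Pick R [2,2] → U [3,3] → U [4,4] → U [5,5] → U [6,6] → M [7,7] → P [9,8] → M [10,10] → P [12,11] → R [13,12] → U [15,13] → U [16,14]; all 12 characters appear in both, in order. The LCS DP gives dp[16][14] = 12, so this is optimal.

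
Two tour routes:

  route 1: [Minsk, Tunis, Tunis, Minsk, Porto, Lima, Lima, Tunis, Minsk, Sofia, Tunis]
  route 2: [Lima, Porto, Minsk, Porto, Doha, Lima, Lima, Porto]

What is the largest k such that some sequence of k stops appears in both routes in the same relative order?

Match Minsk (route 1 #4, route 2 #3), then Porto (route 1 #5, route 2 #4), then Lima (route 1 #6, route 2 #6), then Lima (route 1 #7, route 2 #7) — 4 stops in the same relative order in both. The LCS DP gives dp[11][8] = 4, so this is optimal.

4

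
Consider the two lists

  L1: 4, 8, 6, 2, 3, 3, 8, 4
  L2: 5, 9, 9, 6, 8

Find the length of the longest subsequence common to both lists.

Taking 6 (L1 #3, L2 #4) → 8 (L1 #7, L2 #5) gives a common subsequence of length 2, and the DP table's final entry dp[8][5] is also 2, so no common subsequence is longer.

2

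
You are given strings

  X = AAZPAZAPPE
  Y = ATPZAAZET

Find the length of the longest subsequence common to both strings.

5

Match A [1,1], A [2,5], A [5,6], Z [6,7], E [10,8] — 5 characters in the same relative order in both. dp[10][9] = 5 confirms this is the maximum.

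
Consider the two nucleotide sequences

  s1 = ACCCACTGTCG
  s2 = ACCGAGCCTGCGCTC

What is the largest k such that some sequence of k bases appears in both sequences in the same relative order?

9

Match A (s1 #1, s2 #1); then C (s1 #2, s2 #2); then C (s1 #3, s2 #3); then C (s1 #4, s2 #7); then C (s1 #6, s2 #8); then T (s1 #7, s2 #9); then G (s1 #8, s2 #12); then T (s1 #9, s2 #14); then C (s1 #10, s2 #15) — 9 bases in the same relative order in both. dp[11][15] = 9 confirms this is the maximum.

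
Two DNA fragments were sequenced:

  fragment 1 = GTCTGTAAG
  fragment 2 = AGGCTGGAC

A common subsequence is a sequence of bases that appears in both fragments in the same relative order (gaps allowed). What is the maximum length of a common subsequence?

Pick G (fragment 1 #1, fragment 2 #3); then C (fragment 1 #3, fragment 2 #4); then T (fragment 1 #4, fragment 2 #5); then G (fragment 1 #5, fragment 2 #7); then A (fragment 1 #7, fragment 2 #8); all 5 bases appear in both, in order, and the DP table's final entry dp[9][9] is also 5, so no common subsequence is longer.

5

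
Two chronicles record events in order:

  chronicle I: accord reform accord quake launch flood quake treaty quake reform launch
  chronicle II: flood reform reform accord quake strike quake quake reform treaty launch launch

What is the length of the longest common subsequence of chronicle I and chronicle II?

7

One common subsequence of length 7: reform [2,3]; then accord [3,4]; then quake [4,5]; then quake [7,7]; then quake [9,8]; then reform [10,9]; then launch [11,12]. dp[11][12] = 7 confirms this is the maximum.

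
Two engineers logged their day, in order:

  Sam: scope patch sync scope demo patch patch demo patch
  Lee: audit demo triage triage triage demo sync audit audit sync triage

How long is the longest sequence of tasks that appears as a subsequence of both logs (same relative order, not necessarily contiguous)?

Match demo (Sam #5, Lee #2), demo (Sam #8, Lee #6) — 2 tasks in the same relative order in both. dp[9][11] = 2 confirms this is the maximum.

2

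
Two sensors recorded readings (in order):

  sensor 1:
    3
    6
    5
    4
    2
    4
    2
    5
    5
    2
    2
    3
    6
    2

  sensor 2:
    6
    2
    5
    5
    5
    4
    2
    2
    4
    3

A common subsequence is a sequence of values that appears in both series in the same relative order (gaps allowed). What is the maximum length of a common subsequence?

One common subsequence of length 7: 6 [2,1] → 5 [3,3] → 5 [8,4] → 5 [9,5] → 2 [10,7] → 2 [11,8] → 3 [12,10]. Since dp[14][10] = 7, nothing longer is possible.

7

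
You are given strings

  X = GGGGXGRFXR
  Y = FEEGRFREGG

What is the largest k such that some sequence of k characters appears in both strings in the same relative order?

4

Let dp[i][j] be the LCS length of the first i characters of X and the first j characters of Y. dp[i][j] = dp[i-1][j-1]+1 when the i-th and j-th characters match, else max(dp[i-1][j], dp[i][j-1]).
    ·  F  E  E  G  R  F  R  E  G  G
 ·  0  0  0  0  0  0  0  0  0  0  0
 G  0  0  0  0  1  1  1  1  1  1  1
 G  0  0  0  0  1  1  1  1  1  2  2
 G  0  0  0  0  1  1  1  1  1  2  3
 G  0  0  0  0  1  1  1  1  1  2  3
 X  0  0  0  0  1  1  1  1  1  2  3
 G  0  0  0  0  1  1  1  1  1  2  3
 R  0  0  0  0  1  2  2  2  2  2  3
 F  0  1  1  1  1  2  3  3  3  3  3
 X  0  1  1  1  1  2  3  3  3  3  3
 R  0  1  1  1  1  2  3  4  4  4  4
dp[10][10] = 4. One LCS (by backtracking along matches): GRFR.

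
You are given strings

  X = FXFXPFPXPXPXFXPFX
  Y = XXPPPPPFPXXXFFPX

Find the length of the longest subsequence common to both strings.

Match X [2,1], then X [4,2], then P [5,7], then F [6,8], then P [7,9], then X [8,10], then X [10,11], then X [12,12], then F [13,14], then P [15,15], then X [17,16] — 11 characters in the same relative order in both. dp[17][16] = 11 confirms this is the maximum.

11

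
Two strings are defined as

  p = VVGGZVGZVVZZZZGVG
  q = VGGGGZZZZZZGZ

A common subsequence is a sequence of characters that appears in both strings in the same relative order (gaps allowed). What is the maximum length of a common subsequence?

Taking V [1,1], then G [3,4], then G [4,5], then Z [5,6], then Z [8,7], then Z [11,8], then Z [12,9], then Z [13,10], then Z [14,11], then G [15,12] gives a common subsequence of length 10. The LCS DP gives dp[17][13] = 10, so this is optimal.

10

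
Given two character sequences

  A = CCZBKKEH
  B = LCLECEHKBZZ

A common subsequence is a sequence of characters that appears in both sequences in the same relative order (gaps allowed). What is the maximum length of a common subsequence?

Let dp[i][j] be the LCS length of the first i characters of A and the first j characters of B. dp[i][j] = dp[i-1][j-1]+1 when the i-th and j-th characters match, else max(dp[i-1][j], dp[i][j-1]).
    ·  L  C  L  E  C  E  H  K  B  Z  Z
 ·  0  0  0  0  0  0  0  0  0  0  0  0
 C  0  0  1  1  1  1  1  1  1  1  1  1
 C  0  0  1  1  1  2  2  2  2  2  2  2
 Z  0  0  1  1  1  2  2  2  2  2  3  3
 B  0  0  1  1  1  2  2  2  2  3  3  3
 K  0  0  1  1  1  2  2  2  3  3  3  3
 K  0  0  1  1  1  2  2  2  3  3  3  3
 E  0  0  1  1  2  2  3  3  3  3  3  3
 H  0  0  1  1  2  2  3  4  4  4  4  4
dp[8][11] = 4. One LCS (by backtracking along matches): CCEH.

4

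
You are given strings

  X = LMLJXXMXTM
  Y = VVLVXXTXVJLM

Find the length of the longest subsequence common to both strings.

5

One common subsequence of length 5: L [1,3] → X [5,5] → X [6,6] → X [8,8] → M [10,12]. The LCS DP gives dp[10][12] = 5, so this is optimal.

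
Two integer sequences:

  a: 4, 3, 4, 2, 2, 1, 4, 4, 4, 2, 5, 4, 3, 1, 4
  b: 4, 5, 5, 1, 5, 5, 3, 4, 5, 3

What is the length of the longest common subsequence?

One common subsequence of length 5: 4 at a[1]=b[1], 3 at a[2]=b[7], 4 at a[9]=b[8], 5 at a[11]=b[9], 3 at a[13]=b[10]. The LCS DP gives dp[15][10] = 5, so this is optimal.

5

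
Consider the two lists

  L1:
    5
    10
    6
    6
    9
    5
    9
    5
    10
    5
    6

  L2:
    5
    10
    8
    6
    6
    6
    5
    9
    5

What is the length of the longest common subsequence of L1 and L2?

7

One common subsequence of length 7: 5 at L1[1]=L2[1], 10 at L1[2]=L2[2], 6 at L1[3]=L2[5], 6 at L1[4]=L2[6], 5 at L1[6]=L2[7], 9 at L1[7]=L2[8], 5 at L1[10]=L2[9]. The LCS DP gives dp[11][9] = 7, so this is optimal.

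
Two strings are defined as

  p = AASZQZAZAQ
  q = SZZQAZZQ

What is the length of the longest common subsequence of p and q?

6

Pick S (p #3, q #1), then Z (p #4, q #3), then Q (p #5, q #4), then Z (p #6, q #6), then Z (p #8, q #7), then Q (p #10, q #8); all 6 characters appear in both, in order. Since dp[10][8] = 6, nothing longer is possible.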